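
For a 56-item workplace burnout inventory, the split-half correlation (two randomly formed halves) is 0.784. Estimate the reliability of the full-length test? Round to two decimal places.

Apply the Spearman-Brown correction with n = 2:
r_full = 2r_hh / (1 + r_hh) = 2 × 0.784 / (1 + 0.784)
       = 1.5680 / 1.7840 = 0.8789

0.88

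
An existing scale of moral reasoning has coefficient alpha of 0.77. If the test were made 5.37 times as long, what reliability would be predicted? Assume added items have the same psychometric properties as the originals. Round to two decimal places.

r_new = 5.37·0.77 / [1 + (5.37 − 1)·0.77]
r_new = 4.1349 / 4.3649 ≈ 0.9473

0.95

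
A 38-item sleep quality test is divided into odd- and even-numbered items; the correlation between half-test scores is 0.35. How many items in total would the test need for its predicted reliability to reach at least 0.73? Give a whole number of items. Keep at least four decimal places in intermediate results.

96

r_full = 2(0.35)/(1 + 0.35) = 0.5185
Solve Spearman-Brown for n: n = 0.73(1 − 0.5185) / [0.5185(1 − 0.73)] = 2.5108
Items = 2.5108 × 38 ≈ 95.41 → 96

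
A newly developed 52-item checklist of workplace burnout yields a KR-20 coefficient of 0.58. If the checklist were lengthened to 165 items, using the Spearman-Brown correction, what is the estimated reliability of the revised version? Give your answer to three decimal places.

0.814

Length ratio n = 165/52 = 3.1731
r_new = (3.1731 × 0.58) / (1 + (3.1731 − 1) × 0.58)
r_new = 1.8404 / 2.2604 ≈ 0.8142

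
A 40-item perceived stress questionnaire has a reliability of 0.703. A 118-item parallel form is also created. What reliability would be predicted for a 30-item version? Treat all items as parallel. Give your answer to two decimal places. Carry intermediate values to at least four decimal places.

The 118-item form is not needed; work directly from the 40-item form with n = 30/40 = 0.7500.
r_{30} = n·r / (1 + (n − 1)·r) = 0.5272 / 0.8243 ≈ 0.6396

0.64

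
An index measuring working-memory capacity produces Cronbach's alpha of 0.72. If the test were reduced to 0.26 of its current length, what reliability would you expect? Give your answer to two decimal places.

r_new = 0.26·0.72 / [1 + (0.26 − 1)·0.72]
r_new = 0.1872 / 0.4672 ≈ 0.4007

0.40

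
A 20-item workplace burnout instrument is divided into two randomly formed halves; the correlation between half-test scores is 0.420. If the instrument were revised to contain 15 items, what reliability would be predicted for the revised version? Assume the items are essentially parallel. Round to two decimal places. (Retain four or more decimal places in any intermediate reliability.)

Full-test reliability from the split-half r: r_full = 2(0.420)/(1 + 0.420) = 0.5915
Then adjust to 15 items: n = 15/20 = 0.7500
r_new = n·r_full / (1 + (n − 1)·r_full) = 0.4436 / 0.8521 ≈ 0.5206

0.52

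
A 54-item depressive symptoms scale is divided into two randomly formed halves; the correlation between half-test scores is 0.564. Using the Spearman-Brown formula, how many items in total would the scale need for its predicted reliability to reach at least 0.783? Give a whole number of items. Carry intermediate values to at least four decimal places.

76

Corrected full-test reliability: r_full = 2 × 0.564 / (1 + 0.564) ≈ 0.7212
n = r_tgt(1 − r_full) / [r_full(1 − r_tgt)] = 0.783 × 0.2788 / (0.7212 × 0.217) ≈ 1.3949
Required items = 1.3949 × 54 = 75.32, so 76 items.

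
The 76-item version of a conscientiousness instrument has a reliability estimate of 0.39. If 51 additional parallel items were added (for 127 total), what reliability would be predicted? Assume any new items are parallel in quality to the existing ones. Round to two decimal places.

0.52

Length ratio n = 127/76 = 1.6711
r_new = (1.6711 × 0.39) / (1 + (1.6711 − 1) × 0.39)
     = 0.6517 / 1.2617 = 0.5165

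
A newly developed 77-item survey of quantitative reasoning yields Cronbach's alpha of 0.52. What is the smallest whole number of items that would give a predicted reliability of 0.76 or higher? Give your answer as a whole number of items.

Invert Spearman-Brown to solve for n:
n = r_target (1 − r_old) / [ r_old (1 − r_target) ]
n = 0.76 × (1 − 0.52) / [ 0.52 × (1 − 0.76) ]
  = 0.3648 / 0.1248 = 2.9231
So the test needs 2.9231 × 77 ≈ 225.08 items; rounding up, 226.

226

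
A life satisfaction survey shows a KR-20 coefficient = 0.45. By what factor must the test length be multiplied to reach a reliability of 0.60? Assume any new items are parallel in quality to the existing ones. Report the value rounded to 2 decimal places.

Invert Spearman-Brown to solve for n:
n = r_target (1 − r_old) / [ r_old (1 − r_target) ]
n = 0.60 × (1 − 0.45) / [ 0.45 × (1 − 0.60) ]
  = 0.3300 / 0.1800 = 1.8333

1.83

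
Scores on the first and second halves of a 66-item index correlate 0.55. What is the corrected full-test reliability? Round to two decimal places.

0.71

The full test is twice the length of either half (n = 2).
r_full = 2r_hh / (1 + r_hh) = 2 × 0.55 / (1 + 0.55)
r_full = 1.1000 / 1.5500 ≈ 0.7097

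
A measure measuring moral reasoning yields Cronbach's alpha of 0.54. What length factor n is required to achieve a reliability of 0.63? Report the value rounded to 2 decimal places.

1.45

n = 0.63(1 − 0.54) / [0.54(1 − 0.63)]
  = 0.2898 / 0.1998 = 1.4505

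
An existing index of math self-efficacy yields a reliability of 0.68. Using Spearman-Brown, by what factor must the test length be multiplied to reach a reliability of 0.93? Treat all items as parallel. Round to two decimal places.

6.25

Invert Spearman-Brown to solve for n:
n = r_target (1 − r_old) / [ r_old (1 − r_target) ]
n = 0.93(1 − 0.68) / [0.68(1 − 0.93)]
n = 0.2976 / 0.0476 ≈ 6.2521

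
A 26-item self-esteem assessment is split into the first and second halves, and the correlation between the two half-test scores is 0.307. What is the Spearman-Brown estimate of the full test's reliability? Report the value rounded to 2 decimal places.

The full test is twice the length of either half (n = 2).
r_full = 2r_hh / (1 + r_hh) = 2 × 0.307 / (1 + 0.307)
       = 0.6140 / 1.3070 = 0.4698

0.47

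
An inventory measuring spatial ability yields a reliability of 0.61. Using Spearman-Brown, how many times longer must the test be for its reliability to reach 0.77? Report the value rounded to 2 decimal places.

2.14

Invert Spearman-Brown to solve for n:
n = r*(1 − r) / [ r (1 − r*) ]
n = 0.77(1 − 0.61) / [0.61(1 − 0.77)]
n = 0.3003 / 0.1403 ≈ 2.1404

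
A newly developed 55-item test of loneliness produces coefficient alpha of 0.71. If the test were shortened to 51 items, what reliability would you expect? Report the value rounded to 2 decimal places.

Length ratio n = 51/55 = 0.9273
r_new = (0.9273 × 0.71) / (1 + (0.9273 − 1) × 0.71)
r_new = 0.6584 / 0.9484 ≈ 0.6942

0.69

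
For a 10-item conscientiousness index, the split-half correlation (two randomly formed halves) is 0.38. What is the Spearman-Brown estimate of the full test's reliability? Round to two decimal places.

0.55

Each half is half the length of the full test, so the full test is n = 2 times a half.
r_full = 2r_hh / (1 + r_hh) = 2 × 0.38 / (1 + 0.38)
r_full = 0.7600 / 1.3800 ≈ 0.5507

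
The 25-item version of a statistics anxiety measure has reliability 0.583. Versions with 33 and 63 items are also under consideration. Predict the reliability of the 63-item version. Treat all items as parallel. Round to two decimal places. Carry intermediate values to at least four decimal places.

0.78

Only the ratio of lengths matters: n = 63/25 = 2.5200
r_{63} = n·r / (1 + (n − 1)·r) = 1.4692 / 1.8862 ≈ 0.7789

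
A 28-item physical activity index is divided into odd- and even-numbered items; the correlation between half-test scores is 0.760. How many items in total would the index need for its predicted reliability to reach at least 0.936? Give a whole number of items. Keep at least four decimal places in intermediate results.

Corrected full-test reliability: r_full = 2 × 0.760 / (1 + 0.760) ≈ 0.8636
n = r_tgt(1 − r_full) / [r_full(1 − r_tgt)] = 0.936 × 0.1364 / (0.8636 × 0.064) ≈ 2.3099
Required items = 2.3099 × 28 = 64.68, so 65 items.

65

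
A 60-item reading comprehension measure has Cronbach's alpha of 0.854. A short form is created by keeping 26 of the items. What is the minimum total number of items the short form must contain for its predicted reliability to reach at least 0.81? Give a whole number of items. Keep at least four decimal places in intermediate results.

44

Short-form reliability: n = 26/60 = 0.4333; r_26 = n·r/(1+(n−1)r) ≈ 0.7171
Then solve for n' with r_old = 0.7171, r_target = 0.81: n' = 0.81(1 − 0.7171)/[0.7171(1 − 0.81)] = 1.6818
Items = 1.6818 × 26 ≈ 43.73 → 44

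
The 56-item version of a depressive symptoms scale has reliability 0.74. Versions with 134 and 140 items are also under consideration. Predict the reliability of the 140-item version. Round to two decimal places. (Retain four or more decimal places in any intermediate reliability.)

Only the ratio of lengths matters: n = 140/56 = 2.5000
r_{140} = n·r / (1 + (n − 1)·r) = 1.8500 / 2.1100 ≈ 0.8768

0.88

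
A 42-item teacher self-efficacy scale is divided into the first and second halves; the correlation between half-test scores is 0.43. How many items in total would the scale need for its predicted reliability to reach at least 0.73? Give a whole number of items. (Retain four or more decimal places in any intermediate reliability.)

r_full = 2(0.43)/(1 + 0.43) = 0.6014
n = r_tgt(1 − r_full) / [r_full(1 − r_tgt)] = 0.73 × 0.3986 / (0.6014 × 0.27) ≈ 1.7920
Required items = 1.7920 × 42 = 75.26, so 76 items.

76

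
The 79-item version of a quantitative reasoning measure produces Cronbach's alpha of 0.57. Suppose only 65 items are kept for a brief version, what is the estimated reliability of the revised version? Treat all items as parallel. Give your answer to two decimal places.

0.52

Length ratio n = 65/79 = 0.8228
r_new = (0.8228 × 0.57) / (1 + (0.8228 − 1) × 0.57)
     = 0.4690 / 0.8990 = 0.5217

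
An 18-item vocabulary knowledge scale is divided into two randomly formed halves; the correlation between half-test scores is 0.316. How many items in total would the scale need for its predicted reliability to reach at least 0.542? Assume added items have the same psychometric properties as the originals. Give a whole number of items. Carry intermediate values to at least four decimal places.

24

r_full = 2(0.316)/(1 + 0.316) = 0.4802
Solve Spearman-Brown for n: n = 0.542(1 − 0.4802) / [0.4802(1 − 0.542)] = 1.2810
Required items = 1.2810 × 18 = 23.06, so 24 items.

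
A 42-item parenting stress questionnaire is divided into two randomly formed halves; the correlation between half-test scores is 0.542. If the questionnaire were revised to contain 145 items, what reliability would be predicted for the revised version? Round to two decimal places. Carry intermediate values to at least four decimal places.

Full-test reliability from the split-half r: r_full = 2(0.542)/(1 + 0.542) = 0.7030
Length factor from 42 to 145 items: n = 145/42 = 3.4524
r_new = n·r_full / (1 + (n − 1)·r_full) = 2.4270 / 2.7240 ≈ 0.8910

0.89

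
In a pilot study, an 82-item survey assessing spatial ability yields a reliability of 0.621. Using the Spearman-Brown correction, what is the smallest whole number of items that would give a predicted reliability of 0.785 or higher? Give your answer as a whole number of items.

Spearman-Brown solved for the length factor n:
n = r*(1 − r) / [ r (1 − r*) ]
n = [0.785 × 0.379] / [0.621 × 0.215]
n = 0.297515 / 0.133515 ≈ 2.2283
2.2283 × 82 = 182.72 → 183 items

183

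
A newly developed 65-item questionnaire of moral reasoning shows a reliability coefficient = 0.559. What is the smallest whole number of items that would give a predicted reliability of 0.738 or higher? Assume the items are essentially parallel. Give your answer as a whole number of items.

Invert Spearman-Brown to solve for n:
n = r_target (1 − r_old) / [ r_old (1 − r_target) ]
n = 0.738 × (1 − 0.559) / [ 0.559 × (1 − 0.738) ]
  = 0.325458 / 0.146458 = 2.2222
So the test needs 2.2222 × 65 ≈ 144.44 items; rounding up, 145.

145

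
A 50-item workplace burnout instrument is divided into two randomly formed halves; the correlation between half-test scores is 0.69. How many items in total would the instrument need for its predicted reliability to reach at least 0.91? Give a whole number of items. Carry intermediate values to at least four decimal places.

114

r_full = 2(0.69)/(1 + 0.69) = 0.8166
Solve Spearman-Brown for n: n = 0.91(1 − 0.8166) / [0.8166(1 − 0.91)] = 2.2709
Items = 2.2709 × 50 ≈ 113.55 → 114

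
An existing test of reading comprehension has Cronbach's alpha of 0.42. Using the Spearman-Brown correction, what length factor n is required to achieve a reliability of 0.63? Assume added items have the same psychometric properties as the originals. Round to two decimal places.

Invert Spearman-Brown to solve for n:
n = r*(1 − r) / [ r (1 − r*) ]
n = 0.63(1 − 0.42) / [0.42(1 − 0.63)]
n = 0.3654 / 0.1554 ≈ 2.3514

2.35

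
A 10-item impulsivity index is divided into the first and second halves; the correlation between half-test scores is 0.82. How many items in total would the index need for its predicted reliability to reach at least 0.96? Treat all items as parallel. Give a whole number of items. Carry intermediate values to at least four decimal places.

27

r_full = 2(0.82)/(1 + 0.82) = 0.9011
n = r_tgt(1 − r_full) / [r_full(1 − r_tgt)] = 0.96 × 0.0989 / (0.9011 × 0.04) ≈ 2.6341
Required items = 2.6341 × 10 = 26.34, so 27 items.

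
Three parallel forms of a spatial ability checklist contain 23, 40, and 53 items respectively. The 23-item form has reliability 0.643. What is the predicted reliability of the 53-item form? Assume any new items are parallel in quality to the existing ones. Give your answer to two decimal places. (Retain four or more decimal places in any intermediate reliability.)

Only the ratio of lengths matters: n = 53/23 = 2.3043
r_{53} = n·r / (1 + (n − 1)·r) = 1.4817 / 1.8387 ≈ 0.8058

0.81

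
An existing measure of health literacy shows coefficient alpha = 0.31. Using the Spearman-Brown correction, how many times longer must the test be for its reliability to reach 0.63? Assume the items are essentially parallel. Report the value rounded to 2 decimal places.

3.79

n = [0.63 × 0.69] / [0.31 × 0.37]
  = 0.4347 / 0.1147 = 3.7899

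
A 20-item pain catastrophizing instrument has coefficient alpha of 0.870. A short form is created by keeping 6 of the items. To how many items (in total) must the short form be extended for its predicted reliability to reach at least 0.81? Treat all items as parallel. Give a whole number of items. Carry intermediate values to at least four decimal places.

First, r for the 6-item form: n = 6/20 = 0.3000, so r_6 = 0.3000·0.870/(1 + (0.3000 − 1)·0.870) = 0.6675
Then solve for n' with r_old = 0.6675, r_target = 0.81: n' = 0.81(1 − 0.6675)/[0.6675(1 − 0.81)] = 2.1236
Items = 2.1236 × 6 ≈ 12.74 → 13

13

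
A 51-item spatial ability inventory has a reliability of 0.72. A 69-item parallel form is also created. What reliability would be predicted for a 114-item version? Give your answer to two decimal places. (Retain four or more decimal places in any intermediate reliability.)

The 69-item form is not needed; work directly from the 51-item form with n = 114/51 = 2.2353.
r_{114} = n·r / (1 + (n − 1)·r) = 1.6094 / 1.8894 ≈ 0.8518

0.85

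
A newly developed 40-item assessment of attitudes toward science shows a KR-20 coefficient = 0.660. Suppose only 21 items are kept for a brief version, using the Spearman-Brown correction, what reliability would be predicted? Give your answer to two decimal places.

The new length is 21/40 = 0.525 times the old.
Apply the Spearman-Brown prophecy formula, r' = nr / [1 + (n − 1)r]:
r_new = 0.525·0.660 / [1 + (0.525 − 1)·0.660]
r_new = 0.3465 / 0.6865 ≈ 0.5047

0.50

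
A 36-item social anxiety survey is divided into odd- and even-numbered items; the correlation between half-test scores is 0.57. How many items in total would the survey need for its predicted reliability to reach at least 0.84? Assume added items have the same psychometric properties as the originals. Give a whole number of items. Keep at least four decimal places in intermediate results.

r_full = 2(0.57)/(1 + 0.57) = 0.7261
n = r_tgt(1 − r_full) / [r_full(1 − r_tgt)] = 0.84 × 0.2739 / (0.7261 × 0.16) ≈ 1.9804
Required items = 1.9804 × 36 = 71.29, so 72 items.

72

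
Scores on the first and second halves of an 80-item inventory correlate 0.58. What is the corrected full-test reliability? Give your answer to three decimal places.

Apply the Spearman-Brown correction with n = 2:
r_full = 2r_hh / (1 + r_hh) = 2 × 0.58 / (1 + 0.58)
       = 1.1600 / 1.5800 = 0.7342

0.734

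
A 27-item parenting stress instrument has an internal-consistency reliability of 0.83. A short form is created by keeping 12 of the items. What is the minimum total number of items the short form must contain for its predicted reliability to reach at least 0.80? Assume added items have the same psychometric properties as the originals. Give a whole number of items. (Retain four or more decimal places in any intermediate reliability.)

23

First, r for the 12-item form: n = 12/27 = 0.4444, so r_12 = 0.4444·0.83/(1 + (0.4444 − 1)·0.83) = 0.6845
Then solve for n' with r_old = 0.6845, r_target = 0.80: n' = 0.80(1 − 0.6845)/[0.6845(1 − 0.80)] = 1.8437
Total items = 1.8437 × 12 = 22.12, rounded up to 23.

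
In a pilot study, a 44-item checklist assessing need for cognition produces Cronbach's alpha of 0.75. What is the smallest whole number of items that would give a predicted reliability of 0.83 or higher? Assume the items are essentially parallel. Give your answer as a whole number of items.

Invert Spearman-Brown to solve for n:
n = r*(1 − r) / [ r (1 − r*) ]
n = 0.83(1 − 0.75) / [0.75(1 − 0.83)]
n = 0.2075 / 0.1275 ≈ 1.6275
Items needed = n × 44 = 1.6275 × 44 ≈ 71.61 → round up to 72

72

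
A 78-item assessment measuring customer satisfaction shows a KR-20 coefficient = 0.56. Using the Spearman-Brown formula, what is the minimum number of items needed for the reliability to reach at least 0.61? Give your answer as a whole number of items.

n = 0.61 × (1 − 0.56) / [ 0.56 × (1 − 0.61) ]
n = 0.2684 / 0.2184 ≈ 1.2289
1.2289 × 78 = 95.85 → 96 items

96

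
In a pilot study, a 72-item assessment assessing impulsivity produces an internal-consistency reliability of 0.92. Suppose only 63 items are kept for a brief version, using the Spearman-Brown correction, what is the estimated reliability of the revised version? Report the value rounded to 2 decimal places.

Length ratio n = 63/72 = 0.875
Apply the Spearman-Brown prophecy formula, r' = nr / [1 + (n − 1)r]:
r_new = (0.875 × 0.92) / (1 + (0.875 − 1) × 0.92)
     = 0.8050 / 0.8850 = 0.9096

0.91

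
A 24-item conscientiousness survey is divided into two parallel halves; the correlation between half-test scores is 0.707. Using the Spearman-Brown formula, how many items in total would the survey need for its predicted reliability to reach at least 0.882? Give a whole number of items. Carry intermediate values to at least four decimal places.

r_full = 2(0.707)/(1 + 0.707) = 0.8284
Solve Spearman-Brown for n: n = 0.882(1 − 0.8284) / [0.8284(1 − 0.882)] = 1.5483
Items = 1.5483 × 24 ≈ 37.16 → 38

38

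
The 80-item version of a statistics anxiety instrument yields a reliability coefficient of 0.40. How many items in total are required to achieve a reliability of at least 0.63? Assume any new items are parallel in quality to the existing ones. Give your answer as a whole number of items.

n = 0.63(1 − 0.40) / [0.40(1 − 0.63)]
  = 0.3780 / 0.1480 = 2.5541
2.5541 × 80 = 204.33 → 205 items

205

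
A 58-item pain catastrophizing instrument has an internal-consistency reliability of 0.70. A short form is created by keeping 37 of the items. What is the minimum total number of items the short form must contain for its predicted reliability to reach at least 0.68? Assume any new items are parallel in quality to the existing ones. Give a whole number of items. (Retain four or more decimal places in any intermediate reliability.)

53

Short-form reliability: n = 37/58 = 0.6379; r_37 = n·r/(1+(n−1)r) ≈ 0.5981
Length factor from the short form to reach 0.68: n' = 0.68(1 − 0.5981) / [0.5981(1 − 0.68)] ≈ 1.4279
Items = 1.4279 × 37 ≈ 52.83 → 53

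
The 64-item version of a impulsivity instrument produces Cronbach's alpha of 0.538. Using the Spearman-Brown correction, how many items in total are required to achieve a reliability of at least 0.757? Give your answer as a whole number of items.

172

n = 0.757 × (1 − 0.538) / [ 0.538 × (1 − 0.757) ]
  = 0.349734 / 0.130734 = 2.6752
2.6752 × 64 = 171.21 → 172 items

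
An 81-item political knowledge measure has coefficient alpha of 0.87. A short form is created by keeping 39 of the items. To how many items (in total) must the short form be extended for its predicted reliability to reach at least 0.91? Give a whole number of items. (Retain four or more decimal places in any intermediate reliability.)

First, r for the 39-item form: n = 39/81 = 0.4815, so r_39 = 0.4815·0.87/(1 + (0.4815 − 1)·0.87) = 0.7632
Then solve for n' with r_old = 0.7632, r_target = 0.91: n' = 0.91(1 − 0.7632)/[0.7632(1 − 0.91)] = 3.1372
Items = 3.1372 × 39 ≈ 122.35 → 123

123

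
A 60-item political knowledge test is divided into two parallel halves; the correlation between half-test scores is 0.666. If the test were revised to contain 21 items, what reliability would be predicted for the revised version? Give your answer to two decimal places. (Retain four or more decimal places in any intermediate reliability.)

0.58

Full-test reliability from the split-half r: r_full = 2(0.666)/(1 + 0.666) = 0.7995
Then adjust to 21 items: n = 21/60 = 0.3500
r_new = n·r_full / (1 + (n − 1)·r_full) = 0.2798 / 0.4803 ≈ 0.5826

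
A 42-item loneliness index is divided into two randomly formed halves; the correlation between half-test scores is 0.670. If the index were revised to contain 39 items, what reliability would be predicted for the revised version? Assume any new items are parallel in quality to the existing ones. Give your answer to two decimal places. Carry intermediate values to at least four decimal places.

Full-test reliability from the split-half r: r_full = 2(0.670)/(1 + 0.670) = 0.8024
Length factor from 42 to 39 items: n = 39/42 = 0.9286
r_new = n·r_full / (1 + (n − 1)·r_full) = 0.7451 / 0.9427 ≈ 0.7904

0.79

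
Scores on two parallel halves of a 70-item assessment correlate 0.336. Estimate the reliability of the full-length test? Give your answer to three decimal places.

0.503

The full test is twice the length of either half (n = 2).
r_full = 2(0.336) / (1 + 0.336)
       = 0.6720 / 1.3360 = 0.5030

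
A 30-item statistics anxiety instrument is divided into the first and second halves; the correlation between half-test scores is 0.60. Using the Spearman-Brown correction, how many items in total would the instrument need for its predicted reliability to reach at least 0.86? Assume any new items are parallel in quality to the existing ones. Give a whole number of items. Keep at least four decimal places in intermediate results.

62

Corrected full-test reliability: r_full = 2 × 0.60 / (1 + 0.60) ≈ 0.7500
n = r_tgt(1 − r_full) / [r_full(1 − r_tgt)] = 0.86 × 0.2500 / (0.7500 × 0.14) ≈ 2.0476
Items = 2.0476 × 30 ≈ 61.43 → 62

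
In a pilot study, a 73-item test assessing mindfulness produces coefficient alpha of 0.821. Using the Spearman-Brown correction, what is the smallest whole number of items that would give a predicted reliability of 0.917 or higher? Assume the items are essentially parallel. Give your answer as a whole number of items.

176

Spearman-Brown solved for the length factor n:
n = r*(1 − r) / [ r (1 − r*) ]
n = [0.917 × 0.179] / [0.821 × 0.083]
  = 0.164143 / 0.068143 = 2.4088
So the test needs 2.4088 × 73 ≈ 175.84 items; rounding up, 176.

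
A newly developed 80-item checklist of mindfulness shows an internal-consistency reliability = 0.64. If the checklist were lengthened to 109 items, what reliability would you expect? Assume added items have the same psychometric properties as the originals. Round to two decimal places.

0.71

Length ratio n = 109/80 = 1.3625
Apply the Spearman-Brown prophecy formula, r' = nr / [1 + (n − 1)r]:
r_new = 1.3625·0.64 / [1 + (1.3625 − 1)·0.64]
     = 0.8720 / 1.2320 = 0.7078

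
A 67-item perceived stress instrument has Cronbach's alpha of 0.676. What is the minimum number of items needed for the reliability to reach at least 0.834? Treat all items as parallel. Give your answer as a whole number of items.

n = 0.834 × (1 − 0.676) / [ 0.676 × (1 − 0.834) ]
n = 0.270216 / 0.112216 ≈ 2.4080
2.4080 × 67 = 161.34 → 162 items

162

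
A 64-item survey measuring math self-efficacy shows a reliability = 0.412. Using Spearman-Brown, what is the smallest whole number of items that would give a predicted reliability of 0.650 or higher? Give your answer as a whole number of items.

170

Spearman-Brown solved for the length factor n:
n = r*(1 − r) / [ r (1 − r*) ]
n = [0.650 × 0.588] / [0.412 × 0.350]
n = 0.382200 / 0.144200 ≈ 2.6505
Items needed = n × 64 = 2.6505 × 64 ≈ 169.63 → round up to 170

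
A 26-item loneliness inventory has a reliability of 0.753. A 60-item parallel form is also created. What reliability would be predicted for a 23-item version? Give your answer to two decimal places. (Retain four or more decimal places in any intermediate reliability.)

Only the ratio of lengths matters: n = 23/26 = 0.8846
r_{23} = n·r / (1 + (n − 1)·r) = 0.6661 / 0.9131 ≈ 0.7295

0.73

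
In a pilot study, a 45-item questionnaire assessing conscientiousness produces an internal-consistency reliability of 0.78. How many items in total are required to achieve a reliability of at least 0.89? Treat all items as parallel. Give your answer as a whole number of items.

103

n = 0.89(1 − 0.78) / [0.78(1 − 0.89)]
n = 0.1958 / 0.0858 ≈ 2.2821
2.2821 × 45 = 102.69 → 103 items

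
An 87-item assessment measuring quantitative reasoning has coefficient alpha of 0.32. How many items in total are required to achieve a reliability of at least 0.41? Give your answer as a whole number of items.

129

n = 0.41 × (1 − 0.32) / [ 0.32 × (1 − 0.41) ]
n = 0.2788 / 0.1888 ≈ 1.4767
Items needed = n × 87 = 1.4767 × 87 ≈ 128.47 → round up to 129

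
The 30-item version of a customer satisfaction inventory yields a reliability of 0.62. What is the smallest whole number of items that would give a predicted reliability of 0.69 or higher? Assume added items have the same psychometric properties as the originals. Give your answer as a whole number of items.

41

n = [0.69 × 0.38] / [0.62 × 0.31]
n = 0.2622 / 0.1922 ≈ 1.3642
Items needed = n × 30 = 1.3642 × 30 ≈ 40.93 → round up to 41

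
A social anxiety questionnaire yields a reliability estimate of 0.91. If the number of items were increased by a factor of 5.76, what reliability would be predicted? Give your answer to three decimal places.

By Spearman-Brown, r_new = n r / (1 + (n − 1) r).
r_new = (5.76 × 0.91) / (1 + (5.76 − 1) × 0.91)
r_new = 5.2416 / 5.3316 ≈ 0.9831

0.983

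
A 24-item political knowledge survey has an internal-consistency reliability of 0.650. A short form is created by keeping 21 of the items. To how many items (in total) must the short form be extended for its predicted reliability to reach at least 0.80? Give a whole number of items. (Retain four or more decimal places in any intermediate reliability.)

Short-form reliability: n = 21/24 = 0.8750; r_21 = n·r/(1+(n−1)r) ≈ 0.6190
Then solve for n' with r_old = 0.6190, r_target = 0.80: n' = 0.80(1 − 0.6190)/[0.6190(1 − 0.80)] = 2.4620
Items = 2.4620 × 21 ≈ 51.70 → 52

52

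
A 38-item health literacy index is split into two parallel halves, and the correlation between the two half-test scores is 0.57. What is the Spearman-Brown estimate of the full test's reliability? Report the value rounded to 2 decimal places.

Apply the Spearman-Brown correction with n = 2:
r_full = 2(0.57) / (1 + 0.57)
       = 1.1400 / 1.5700 = 0.7261

0.73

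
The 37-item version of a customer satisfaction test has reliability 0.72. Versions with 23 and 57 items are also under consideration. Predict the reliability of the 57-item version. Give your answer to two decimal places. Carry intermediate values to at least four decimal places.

0.80

The 23-item form is not needed; work directly from the 37-item form with n = 57/37 = 1.5405.
r_{57} = n·r / (1 + (n − 1)·r) = 1.1092 / 1.3892 ≈ 0.7984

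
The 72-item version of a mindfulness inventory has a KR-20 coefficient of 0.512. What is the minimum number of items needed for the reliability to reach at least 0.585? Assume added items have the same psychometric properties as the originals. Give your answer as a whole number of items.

97

n = 0.585 × (1 − 0.512) / [ 0.512 × (1 − 0.585) ]
  = 0.285480 / 0.212480 = 1.3436
So the test needs 1.3436 × 72 ≈ 96.74 items; rounding up, 97.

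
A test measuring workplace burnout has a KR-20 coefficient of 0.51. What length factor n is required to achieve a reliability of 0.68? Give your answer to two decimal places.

2.04

n = [0.68 × 0.49] / [0.51 × 0.32]
  = 0.3332 / 0.1632 = 2.0417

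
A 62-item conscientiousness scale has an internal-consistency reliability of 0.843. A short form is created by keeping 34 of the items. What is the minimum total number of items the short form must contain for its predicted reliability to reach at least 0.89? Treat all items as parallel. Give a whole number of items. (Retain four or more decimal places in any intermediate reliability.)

94

First, r for the 34-item form: n = 34/62 = 0.5484, so r_34 = 0.5484·0.843/(1 + (0.5484 − 1)·0.843) = 0.7465
Length factor from the short form to reach 0.89: n' = 0.89(1 − 0.7465) / [0.7465(1 − 0.89)] ≈ 2.7475
Items = 2.7475 × 34 ≈ 93.42 → 94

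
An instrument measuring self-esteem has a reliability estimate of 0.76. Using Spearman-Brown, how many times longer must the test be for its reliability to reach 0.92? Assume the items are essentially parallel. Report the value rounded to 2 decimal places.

Spearman-Brown solved for the length factor n:
n = r*(1 − r) / [ r (1 − r*) ]
n = 0.92 × (1 − 0.76) / [ 0.76 × (1 − 0.92) ]
n = 0.2208 / 0.0608 ≈ 3.6316

3.63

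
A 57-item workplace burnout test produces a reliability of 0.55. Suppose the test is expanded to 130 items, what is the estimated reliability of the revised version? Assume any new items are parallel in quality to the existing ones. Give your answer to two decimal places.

0.74

n = 130/57 = 2.2807
Spearman-Brown: r_new = n·r / (1 + (n − 1)·r)
r_new = (2.2807 × 0.55) / (1 + (2.2807 − 1) × 0.55)
     = 1.2544 / 1.7044 = 0.7360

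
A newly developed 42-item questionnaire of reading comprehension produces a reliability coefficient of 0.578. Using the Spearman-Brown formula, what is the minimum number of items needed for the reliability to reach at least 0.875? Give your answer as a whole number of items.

Spearman-Brown solved for the length factor n:
n = r_target (1 − r_old) / [ r_old (1 − r_target) ]
n = 0.875(1 − 0.578) / [0.578(1 − 0.875)]
  = 0.369250 / 0.072250 = 5.1107
Items needed = n × 42 = 5.1107 × 42 ≈ 214.65 → round up to 215

215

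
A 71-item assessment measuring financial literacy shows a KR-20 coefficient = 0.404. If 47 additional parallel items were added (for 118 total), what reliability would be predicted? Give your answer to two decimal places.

0.53

n = 118/71 = 1.662
Apply the Spearman-Brown prophecy formula, r' = nr / [1 + (n − 1)r]:
r_new = 1.662·0.404 / [1 + (1.662 − 1)·0.404]
r_new = 0.6714 / 1.2674 ≈ 0.5297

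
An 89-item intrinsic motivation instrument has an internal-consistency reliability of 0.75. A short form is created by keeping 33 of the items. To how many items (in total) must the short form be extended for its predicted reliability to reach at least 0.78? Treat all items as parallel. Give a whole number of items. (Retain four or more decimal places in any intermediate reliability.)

106

First, r for the 33-item form: n = 33/89 = 0.3708, so r_33 = 0.3708·0.75/(1 + (0.3708 − 1)·0.75) = 0.5266
Then solve for n' with r_old = 0.5266, r_target = 0.78: n' = 0.78(1 − 0.5266)/[0.5266(1 − 0.78)] = 3.1873
Items = 3.1873 × 33 ≈ 105.18 → 106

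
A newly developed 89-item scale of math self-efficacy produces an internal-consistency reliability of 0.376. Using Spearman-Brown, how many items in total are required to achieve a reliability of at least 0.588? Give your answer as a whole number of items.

211

Rearranging the Spearman-Brown formula for n,
n = r_target (1 − r_old) / [ r_old (1 − r_target) ]
n = 0.588(1 − 0.376) / [0.376(1 − 0.588)]
  = 0.366912 / 0.154912 = 2.3685
2.3685 × 89 = 210.80 → 211 items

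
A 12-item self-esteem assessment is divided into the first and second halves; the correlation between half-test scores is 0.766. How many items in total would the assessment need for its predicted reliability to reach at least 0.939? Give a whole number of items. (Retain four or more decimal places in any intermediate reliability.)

Corrected full-test reliability: r_full = 2 × 0.766 / (1 + 0.766) ≈ 0.8675
n = r_tgt(1 − r_full) / [r_full(1 − r_tgt)] = 0.939 × 0.1325 / (0.8675 × 0.061) ≈ 2.3512
Required items = 2.3512 × 12 = 28.21, so 29 items.

29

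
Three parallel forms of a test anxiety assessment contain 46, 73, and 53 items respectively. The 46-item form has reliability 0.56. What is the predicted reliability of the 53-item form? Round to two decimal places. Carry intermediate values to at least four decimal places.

0.59

The 73-item form is not needed; work directly from the 46-item form with n = 53/46 = 1.1522.
r_{53} = n·r / (1 + (n − 1)·r) = 0.6452 / 1.0852 ≈ 0.5945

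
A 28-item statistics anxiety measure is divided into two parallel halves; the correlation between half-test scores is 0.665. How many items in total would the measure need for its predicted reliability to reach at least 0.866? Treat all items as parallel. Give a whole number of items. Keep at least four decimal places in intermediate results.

Corrected full-test reliability: r_full = 2 × 0.665 / (1 + 0.665) ≈ 0.7988
n = r_tgt(1 − r_full) / [r_full(1 − r_tgt)] = 0.866 × 0.2012 / (0.7988 × 0.134) ≈ 1.6278
Required items = 1.6278 × 28 = 45.58, so 46 items.

46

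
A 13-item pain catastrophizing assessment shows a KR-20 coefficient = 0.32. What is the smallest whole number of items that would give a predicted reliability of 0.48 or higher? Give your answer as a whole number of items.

n = [0.48 × 0.68] / [0.32 × 0.52]
  = 0.3264 / 0.1664 = 1.9615
So the test needs 1.9615 × 13 ≈ 25.50 items; rounding up, 26.

26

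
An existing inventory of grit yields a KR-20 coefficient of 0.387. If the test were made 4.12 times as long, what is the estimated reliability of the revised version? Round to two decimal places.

0.72

r_new = 4.12·0.387 / [1 + (4.12 − 1)·0.387]
     = 1.5944 / 2.2074 = 0.7223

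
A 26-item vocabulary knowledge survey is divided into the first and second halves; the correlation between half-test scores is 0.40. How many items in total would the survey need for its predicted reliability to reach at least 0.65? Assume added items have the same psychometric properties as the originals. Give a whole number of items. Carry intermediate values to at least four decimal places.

37

r_full = 2(0.40)/(1 + 0.40) = 0.5714
n = r_tgt(1 − r_full) / [r_full(1 − r_tgt)] = 0.65 × 0.4286 / (0.5714 × 0.35) ≈ 1.3930
Required items = 1.3930 × 26 = 36.22, so 37 items.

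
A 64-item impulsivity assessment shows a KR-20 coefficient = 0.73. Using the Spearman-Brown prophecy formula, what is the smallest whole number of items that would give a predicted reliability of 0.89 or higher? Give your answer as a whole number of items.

192

n = 0.89(1 − 0.73) / [0.73(1 − 0.89)]
  = 0.2403 / 0.0803 = 2.9925
So the test needs 2.9925 × 64 ≈ 191.52 items; rounding up, 192.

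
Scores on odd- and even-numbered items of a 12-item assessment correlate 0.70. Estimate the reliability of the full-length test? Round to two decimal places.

Each half is half the length of the full test, so the full test is n = 2 times a half.
r_full = 2(0.70) / (1 + 0.70)
       = 1.4000 / 1.7000 = 0.8235

0.82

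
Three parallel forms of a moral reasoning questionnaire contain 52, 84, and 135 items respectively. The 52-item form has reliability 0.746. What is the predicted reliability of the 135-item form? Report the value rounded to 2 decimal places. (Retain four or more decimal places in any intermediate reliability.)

0.88

Only the ratio of lengths matters: n = 135/52 = 2.5962
r_{135} = n·r / (1 + (n − 1)·r) = 1.9368 / 2.1908 ≈ 0.8841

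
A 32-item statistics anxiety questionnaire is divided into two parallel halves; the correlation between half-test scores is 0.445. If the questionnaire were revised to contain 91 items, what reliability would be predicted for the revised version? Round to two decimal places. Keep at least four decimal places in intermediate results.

0.82

Spearman-Brown correction (n = 2): r_full = 2·0.445/(1 + 0.445) = 0.6159
Length factor from 32 to 91 items: n = 91/32 = 2.8438
r_new = n·r_full / (1 + (n − 1)·r_full) = 1.7515 / 2.1356 ≈ 0.8201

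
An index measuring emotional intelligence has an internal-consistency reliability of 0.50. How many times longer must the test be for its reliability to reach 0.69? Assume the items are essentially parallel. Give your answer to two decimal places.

Spearman-Brown solved for the length factor n:
n = r*(1 − r) / [ r (1 − r*) ]
n = [0.69 × 0.50] / [0.50 × 0.31]
n = 0.3450 / 0.1550 ≈ 2.2258

2.23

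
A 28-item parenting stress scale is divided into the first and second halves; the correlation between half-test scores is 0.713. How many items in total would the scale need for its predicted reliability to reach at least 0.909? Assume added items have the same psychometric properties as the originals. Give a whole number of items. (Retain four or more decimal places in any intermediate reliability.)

57

Corrected full-test reliability: r_full = 2 × 0.713 / (1 + 0.713) ≈ 0.8325
n = r_tgt(1 − r_full) / [r_full(1 − r_tgt)] = 0.909 × 0.1675 / (0.8325 × 0.091) ≈ 2.0098
Items = 2.0098 × 28 ≈ 56.27 → 57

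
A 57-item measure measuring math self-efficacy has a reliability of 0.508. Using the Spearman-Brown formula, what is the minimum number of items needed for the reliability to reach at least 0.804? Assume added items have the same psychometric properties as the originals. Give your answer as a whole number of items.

227

Rearranging the Spearman-Brown formula for n,
n = r*(1 − r) / [ r (1 − r*) ]
n = 0.804(1 − 0.508) / [0.508(1 − 0.804)]
n = 0.395568 / 0.099568 ≈ 3.9728
3.9728 × 57 = 226.45 → 227 items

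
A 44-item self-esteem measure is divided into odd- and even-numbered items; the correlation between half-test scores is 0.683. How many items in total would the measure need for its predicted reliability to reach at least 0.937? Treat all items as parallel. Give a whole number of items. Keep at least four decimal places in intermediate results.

Corrected full-test reliability: r_full = 2 × 0.683 / (1 + 0.683) ≈ 0.8116
n = r_tgt(1 − r_full) / [r_full(1 − r_tgt)] = 0.937 × 0.1884 / (0.8116 × 0.063) ≈ 3.4525
Required items = 3.4525 × 44 = 151.91, so 152 items.

152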